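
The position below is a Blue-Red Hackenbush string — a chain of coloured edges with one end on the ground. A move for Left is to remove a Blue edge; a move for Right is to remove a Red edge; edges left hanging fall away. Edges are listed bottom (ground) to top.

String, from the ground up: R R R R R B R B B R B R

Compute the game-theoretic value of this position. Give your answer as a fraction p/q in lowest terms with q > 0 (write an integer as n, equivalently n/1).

Prefix values for R R R R R B R B B R B R via {L|R} + simplicity:
step 1: add R to get R; options L={ (no moves) } R={ 0 } — -1
step 2: add R to get RR; options L={ (no moves) } R={ -1; 0 } — -2
step 3: add R to get RRR; options L={ (no moves) } R={ -2; -1; 0 } — -3
step 4: add R to get RRRR; options L={ (no moves) } R={ -3; -2; -1; 0 } — -4
step 5: add R to get RRRRR; options L={ (no moves) } R={ -4; -3; -2; -1; 0 } — -5
step 6: add B to get RRRRRB; options L={ -5 } R={ -4; -3; -2; -1; 0 } — -9/2
step 7: add R to get RRRRRBR; options L={ -5 } R={ -9/2; -4; -3; -2; -1; 0 } — -19/4
step 8: add B to get RRRRRBRB; options L={ -5; -19/4 } R={ -9/2; -4; -3; -2; -1; 0 } — -37/8
step 9: add B to get RRRRRBRBB; options L={ -5; -19/4; -37/8 } R={ -9/2; -4; -3; -2; -1; 0 } — -73/16
step 10: add R to get RRRRRBRBBR; options L={ -5; -19/4; -37/8 } R={ -73/16; -9/2; -4; -3; -2; -1; 0 } — -147/32
step 11: add B to get RRRRRBRBBRB; options L={ -5; -19/4; -37/8; -147/32 } R={ -73/16; -9/2; -4; -3; -2; -1; 0 } — -293/64
step 12: add R to get RRRRRBRBBRBR; options L={ -5; -19/4; -37/8; -147/32 } R={ -293/64; -73/16; -9/2; -4; -3; -2; -1; 0 } — -587/128

-587/128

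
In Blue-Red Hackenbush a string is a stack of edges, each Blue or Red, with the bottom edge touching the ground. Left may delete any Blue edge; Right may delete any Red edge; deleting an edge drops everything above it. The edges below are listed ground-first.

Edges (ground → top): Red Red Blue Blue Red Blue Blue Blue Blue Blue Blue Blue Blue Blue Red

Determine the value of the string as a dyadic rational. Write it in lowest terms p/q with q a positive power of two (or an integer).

step 1: add Red to get R; options L={ none } R={ 0 } -> -1
step 2: add Red to get RR; options L={ none } R={ -1; 0 } -> -2
step 3: add Blue to get RRB; options L={ -2 } R={ -1; 0 } -> -3/2
step 4: add Blue to get RRBB; options L={ -2; -3/2 } R={ -1; 0 } -> -5/4
step 5: add Red to get RRBBR; options L={ -2; -3/2 } R={ -5/4; -1; 0 } -> -11/8
step 6: add Blue to get RRBBRB; options L={ -2; -3/2; -11/8 } R={ -5/4; -1; 0 } -> -21/16
step 7: add Blue to get RRBBRBB; options L={ -2; -3/2; -11/8; -21/16 } R={ -5/4; -1; 0 } -> -41/32
step 8: add Blue to get RRBBRBBB; options L={ -2; -3/2; -11/8; -21/16; -41/32 } R={ -5/4; -1; 0 } -> -81/64
step 9: add Blue to get RRBBRBBBB; options L={ -2; -3/2; -11/8; -21/16; -41/32; -81/64 } R={ -5/4; -1; 0 } -> -161/128
step 10: add Blue to get RRBBRBBBBB; options L={ -2; -3/2; -11/8; -21/16; -41/32; -81/64; -161/128 } R={ -5/4; -1; 0 } -> -321/256
step 11: add Blue to get RRBBRBBBBBB; options L={ -2; -3/2; -11/8; -21/16; -41/32; -81/64; -161/128; -321/256 } R={ -5/4; -1; 0 } -> -641/512
step 12: add Blue to get RRBBRBBBBBBB; options L={ -2; -3/2; -11/8; -21/16; -41/32; -81/64; -161/128; -321/256; -641/512 } R={ -5/4; -1; 0 } -> -1281/1024
step 13: add Blue to get RRBBRBBBBBBBB; options L={ -2; -3/2; -11/8; -21/16; -41/32; -81/64; -161/128; -321/256; -641/512; -1281/1024 } R={ -5/4; -1; 0 } -> -2561/2048
step 14: add Blue to get RRBBRBBBBBBBBB; options L={ -2; -3/2; -11/8; -21/16; -41/32; -81/64; -161/128; -321/256; -641/512; -1281/1024; -2561/2048 } R={ -5/4; -1; 0 } -> -5121/4096
step 15: add Red to get RRBBRBBBBBBBBBR; options L={ -2; -3/2; -11/8; -21/16; -41/32; -81/64; -161/128; -321/256; -641/512; -1281/1024; -2561/2048 } R={ -5121/4096; -5/4; -1; 0 } -> -10243/8192

-10243/8192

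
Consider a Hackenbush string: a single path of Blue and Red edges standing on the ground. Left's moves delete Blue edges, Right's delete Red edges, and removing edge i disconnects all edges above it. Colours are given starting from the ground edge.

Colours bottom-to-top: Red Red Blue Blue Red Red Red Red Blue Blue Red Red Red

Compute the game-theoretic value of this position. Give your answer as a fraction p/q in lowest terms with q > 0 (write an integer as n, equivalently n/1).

Recurse on prefixes of the 13-edge string Red Red Blue Blue Red Red Red Red Blue Blue Red Red Red:
value(R) = { ∅ | 0 } → -1
value(RR) = { ∅ | -1,0 } → -2
value(RRB) = { -2 | -1,0 } → -3/2
value(RRBB) = { -2,-3/2 | -1,0 } → -5/4
value(RRBBR) = { -2,-3/2 | -5/4,-1,0 } → -11/8
value(RRBBRR) = { -2,-3/2 | -11/8,-5/4,-1,0 } → -23/16
value(RRBBRRR) = { -2,-3/2 | -23/16,-11/8,-5/4,-1,0 } → -47/32
value(RRBBRRRR) = { -2,-3/2 | -47/32,-23/16,-11/8,-5/4,-1,0 } → -95/64
value(RRBBRRRRB) = { -2,-3/2,-95/64 | -47/32,-23/16,-11/8,-5/4,-1,0 } → -189/128
value(RRBBRRRRBB) = { -2,-3/2,-95/64,-189/128 | -47/32,-23/16,-11/8,-5/4,-1,0 } → -377/256
value(RRBBRRRRBBR) = { -2,-3/2,-95/64,-189/128 | -377/256,-47/32,-23/16,-11/8,-5/4,-1,0 } → -755/512
value(RRBBRRRRBBRR) = { -2,-3/2,-95/64,-189/128 | -755/512,-377/256,-47/32,-23/16,-11/8,-5/4,-1,0 } → -1511/1024
value(RRBBRRRRBBRRR) = { -2,-3/2,-95/64,-189/128 | -1511/1024,-755/512,-377/256,-47/32,-23/16,-11/8,-5/4,-1,0 } → -3023/2048

-3023/2048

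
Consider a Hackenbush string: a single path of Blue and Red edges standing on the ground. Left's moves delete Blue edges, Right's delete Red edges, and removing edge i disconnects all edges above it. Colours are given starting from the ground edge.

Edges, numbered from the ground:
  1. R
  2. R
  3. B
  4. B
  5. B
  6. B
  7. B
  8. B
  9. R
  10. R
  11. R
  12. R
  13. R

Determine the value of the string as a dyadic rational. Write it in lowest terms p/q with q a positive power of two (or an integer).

edge 1 of 13 (R): { — | 0 } = -1
edge 2 of 13 (R): { — | -1 0 } = -2
edge 3 of 13 (B): { -2 | -1 0 } = -3/2
edge 4 of 13 (B): { -2 -3/2 | -1 0 } = -5/4
edge 5 of 13 (B): { -2 -3/2 -5/4 | -1 0 } = -9/8
edge 6 of 13 (B): { -2 -3/2 -5/4 -9/8 | -1 0 } = -17/16
edge 7 of 13 (B): { -2 -3/2 -5/4 -9/8 -17/16 | -1 0 } = -33/32
edge 8 of 13 (B): { -2 -3/2 -5/4 -9/8 -17/16 -33/32 | -1 0 } = -65/64
edge 9 of 13 (R): { -2 -3/2 -5/4 -9/8 -17/16 -33/32 | -65/64 -1 0 } = -131/128
edge 10 of 13 (R): { -2 -3/2 -5/4 -9/8 -17/16 -33/32 | -131/128 -65/64 -1 0 } = -263/256
edge 11 of 13 (R): { -2 -3/2 -5/4 -9/8 -17/16 -33/32 | -263/256 -131/128 -65/64 -1 0 } = -527/512
edge 12 of 13 (R): { -2 -3/2 -5/4 -9/8 -17/16 -33/32 | -527/512 -263/256 -131/128 -65/64 -1 0 } = -1055/1024
edge 13 of 13 (R): { -2 -3/2 -5/4 -9/8 -17/16 -33/32 | -1055/1024 -527/512 -263/256 -131/128 -65/64 -1 0 } = -2111/2048

-2111/2048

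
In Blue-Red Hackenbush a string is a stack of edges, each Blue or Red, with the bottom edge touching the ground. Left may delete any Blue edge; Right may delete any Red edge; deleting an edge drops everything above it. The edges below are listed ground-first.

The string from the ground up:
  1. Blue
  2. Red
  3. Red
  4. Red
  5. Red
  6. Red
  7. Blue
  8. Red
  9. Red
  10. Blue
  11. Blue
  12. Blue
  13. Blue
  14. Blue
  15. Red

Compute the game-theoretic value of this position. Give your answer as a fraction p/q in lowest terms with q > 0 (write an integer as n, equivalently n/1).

637/16384

B: Left { 0 }, Right { (no moves) } -> simplest 1
BR: Left { 0 }, Right { 1 } -> simplest 1/2
BRR: Left { 0 }, Right { 1/2,1 } -> simplest 1/4
BRRR: Left { 0 }, Right { 1/4,1/2,1 } -> simplest 1/8
BRRRR: Left { 0 }, Right { 1/8,1/4,1/2,1 } -> simplest 1/16
BRRRRR: Left { 0 }, Right { 1/16,1/8,1/4,1/2,1 } -> simplest 1/32
BRRRRRB: Left { 0,1/32 }, Right { 1/16,1/8,1/4,1/2,1 } -> simplest 3/64
BRRRRRBR: Left { 0,1/32 }, Right { 3/64,1/16,1/8,1/4,1/2,1 } -> simplest 5/128
BRRRRRBRR: Left { 0,1/32 }, Right { 5/128,3/64,1/16,1/8,1/4,1/2,1 } -> simplest 9/256
BRRRRRBRRB: Left { 0,1/32,9/256 }, Right { 5/128,3/64,1/16,1/8,1/4,1/2,1 } -> simplest 19/512
BRRRRRBRRBB: Left { 0,1/32,9/256,19/512 }, Right { 5/128,3/64,1/16,1/8,1/4,1/2,1 } -> simplest 39/1024
BRRRRRBRRBBB: Left { 0,1/32,9/256,19/512,39/1024 }, Right { 5/128,3/64,1/16,1/8,1/4,1/2,1 } -> simplest 79/2048
BRRRRRBRRBBBB: Left { 0,1/32,9/256,19/512,39/1024,79/2048 }, Right { 5/128,3/64,1/16,1/8,1/4,1/2,1 } -> simplest 159/4096
BRRRRRBRRBBBBB: Left { 0,1/32,9/256,19/512,39/1024,79/2048,159/4096 }, Right { 5/128,3/64,1/16,1/8,1/4,1/2,1 } -> simplest 319/8192
BRRRRRBRRBBBBBR: Left { 0,1/32,9/256,19/512,39/1024,79/2048,159/4096 }, Right { 319/8192,5/128,3/64,1/16,1/8,1/4,1/2,1 } -> simplest 637/16384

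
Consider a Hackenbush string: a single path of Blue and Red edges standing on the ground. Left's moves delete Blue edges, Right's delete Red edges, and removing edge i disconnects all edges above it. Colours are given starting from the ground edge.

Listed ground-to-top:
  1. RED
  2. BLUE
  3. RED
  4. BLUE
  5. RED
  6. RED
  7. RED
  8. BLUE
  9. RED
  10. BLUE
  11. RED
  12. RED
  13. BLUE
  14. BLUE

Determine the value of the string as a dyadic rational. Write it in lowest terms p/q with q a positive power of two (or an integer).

-5977/8192

R: Left { — }, Right { 0 } gives simplest -1
RB: Left { -1 }, Right { 0 } gives simplest -1/2
RBR: Left { -1 }, Right { -1/2, 0 } gives simplest -3/4
RBRB: Left { -1, -3/4 }, Right { -1/2, 0 } gives simplest -5/8
RBRBR: Left { -1, -3/4 }, Right { -5/8, -1/2, 0 } gives simplest -11/16
RBRBRR: Left { -1, -3/4 }, Right { -11/16, -5/8, -1/2, 0 } gives simplest -23/32
RBRBRRR: Left { -1, -3/4 }, Right { -23/32, -11/16, -5/8, -1/2, 0 } gives simplest -47/64
RBRBRRRB: Left { -1, -3/4, -47/64 }, Right { -23/32, -11/16, -5/8, -1/2, 0 } gives simplest -93/128
RBRBRRRBR: Left { -1, -3/4, -47/64 }, Right { -93/128, -23/32, -11/16, -5/8, -1/2, 0 } gives simplest -187/256
RBRBRRRBRB: Left { -1, -3/4, -47/64, -187/256 }, Right { -93/128, -23/32, -11/16, -5/8, -1/2, 0 } gives simplest -373/512
RBRBRRRBRBR: Left { -1, -3/4, -47/64, -187/256 }, Right { -373/512, -93/128, -23/32, -11/16, -5/8, -1/2, 0 } gives simplest -747/1024
RBRBRRRBRBRR: Left { -1, -3/4, -47/64, -187/256 }, Right { -747/1024, -373/512, -93/128, -23/32, -11/16, -5/8, -1/2, 0 } gives simplest -1495/2048
RBRBRRRBRBRRB: Left { -1, -3/4, -47/64, -187/256, -1495/2048 }, Right { -747/1024, -373/512, -93/128, -23/32, -11/16, -5/8, -1/2, 0 } gives simplest -2989/4096
RBRBRRRBRBRRBB: Left { -1, -3/4, -47/64, -187/256, -1495/2048, -2989/4096 }, Right { -747/1024, -373/512, -93/128, -23/32, -11/16, -5/8, -1/2, 0 } gives simplest -5977/8192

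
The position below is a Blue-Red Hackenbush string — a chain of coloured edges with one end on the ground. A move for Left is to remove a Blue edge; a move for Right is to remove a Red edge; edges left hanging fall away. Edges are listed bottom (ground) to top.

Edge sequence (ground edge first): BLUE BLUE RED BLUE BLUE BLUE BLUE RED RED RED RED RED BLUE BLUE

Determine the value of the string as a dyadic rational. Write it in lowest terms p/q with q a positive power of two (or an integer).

7943/4096

Build v(s[:k]) for k = 1..14, string s = BLUE BLUE RED BLUE BLUE BLUE BLUE RED RED RED RED RED BLUE BLUE.
edge 1 of 14 (BLUE): { 0 | (no moves) } = 1
edge 2 of 14 (BLUE): { 0; 1 | (no moves) } = 2
edge 3 of 14 (RED): { 0; 1 | 2 } = 3/2
edge 4 of 14 (BLUE): { 0; 1; 3/2 | 2 } = 7/4
edge 5 of 14 (BLUE): { 0; 1; 3/2; 7/4 | 2 } = 15/8
edge 6 of 14 (BLUE): { 0; 1; 3/2; 7/4; 15/8 | 2 } = 31/16
edge 7 of 14 (BLUE): { 0; 1; 3/2; 7/4; 15/8; 31/16 | 2 } = 63/32
edge 8 of 14 (RED): { 0; 1; 3/2; 7/4; 15/8; 31/16 | 63/32; 2 } = 125/64
edge 9 of 14 (RED): { 0; 1; 3/2; 7/4; 15/8; 31/16 | 125/64; 63/32; 2 } = 249/128
edge 10 of 14 (RED): { 0; 1; 3/2; 7/4; 15/8; 31/16 | 249/128; 125/64; 63/32; 2 } = 497/256
edge 11 of 14 (RED): { 0; 1; 3/2; 7/4; 15/8; 31/16 | 497/256; 249/128; 125/64; 63/32; 2 } = 993/512
edge 12 of 14 (RED): { 0; 1; 3/2; 7/4; 15/8; 31/16 | 993/512; 497/256; 249/128; 125/64; 63/32; 2 } = 1985/1024
edge 13 of 14 (BLUE): { 0; 1; 3/2; 7/4; 15/8; 31/16; 1985/1024 | 993/512; 497/256; 249/128; 125/64; 63/32; 2 } = 3971/2048
edge 14 of 14 (BLUE): { 0; 1; 3/2; 7/4; 15/8; 31/16; 1985/1024; 3971/2048 | 993/512; 497/256; 249/128; 125/64; 63/32; 2 } = 7943/4096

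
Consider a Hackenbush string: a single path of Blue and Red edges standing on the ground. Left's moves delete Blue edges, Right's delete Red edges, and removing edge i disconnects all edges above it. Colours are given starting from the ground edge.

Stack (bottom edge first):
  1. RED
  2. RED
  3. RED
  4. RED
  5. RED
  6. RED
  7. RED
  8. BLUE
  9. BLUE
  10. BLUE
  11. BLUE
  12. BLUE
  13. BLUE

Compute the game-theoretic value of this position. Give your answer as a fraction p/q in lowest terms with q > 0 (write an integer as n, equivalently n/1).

Prefix values for RED RED RED RED RED RED RED BLUE BLUE BLUE BLUE BLUE BLUE via {L|R} + simplicity:
1 of 13 · R · max L −∞ · min R 0 → -1
2 of 13 · RR · max L −∞ · min R -1 → -2
3 of 13 · RRR · max L −∞ · min R -2 → -3
4 of 13 · RRRR · max L −∞ · min R -3 → -4
5 of 13 · RRRRR · max L −∞ · min R -4 → -5
6 of 13 · RRRRRR · max L −∞ · min R -5 → -6
7 of 13 · RRRRRRR · max L −∞ · min R -6 → -7
8 of 13 · RRRRRRRB · max L -7 · min R -6 → -13/2
9 of 13 · RRRRRRRBB · max L -13/2 · min R -6 → -25/4
10 of 13 · RRRRRRRBBB · max L -25/4 · min R -6 → -49/8
11 of 13 · RRRRRRRBBBB · max L -49/8 · min R -6 → -97/16
12 of 13 · RRRRRRRBBBBB · max L -97/16 · min R -6 → -193/32
13 of 13 · RRRRRRRBBBBBB · max L -193/32 · min R -6 → -385/64

-385/64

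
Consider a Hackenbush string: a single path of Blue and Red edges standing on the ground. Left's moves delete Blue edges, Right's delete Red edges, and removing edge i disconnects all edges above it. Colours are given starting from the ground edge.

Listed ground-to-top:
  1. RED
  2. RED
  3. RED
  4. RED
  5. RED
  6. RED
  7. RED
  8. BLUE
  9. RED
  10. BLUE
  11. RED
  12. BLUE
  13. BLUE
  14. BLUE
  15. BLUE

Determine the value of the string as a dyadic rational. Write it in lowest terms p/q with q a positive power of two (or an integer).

Prefix values for RED RED RED RED RED RED RED BLUE RED BLUE RED BLUE BLUE BLUE BLUE via {L|R} + simplicity:
g_1 [R]  L=[]  R=[0]  — -1
g_2 [RR]  L=[]  R=[-1,0]  — -2
g_3 [RRR]  L=[]  R=[-2,-1,0]  — -3
g_4 [RRRR]  L=[]  R=[-3,-2,-1,0]  — -4
g_5 [RRRRR]  L=[]  R=[-4,-3,-2,-1,0]  — -5
g_6 [RRRRRR]  L=[]  R=[-5,-4,-3,-2,-1,0]  — -6
g_7 [RRRRRRR]  L=[]  R=[-6,-5,-4,-3,-2,-1,0]  — -7
g_8 [RRRRRRRB]  L=[-7]  R=[-6,-5,-4,-3,-2,-1,0]  — -13/2
g_9 [RRRRRRRBR]  L=[-7]  R=[-13/2,-6,-5,-4,-3,-2,-1,0]  — -27/4
g_10 [RRRRRRRBRB]  L=[-7,-27/4]  R=[-13/2,-6,-5,-4,-3,-2,-1,0]  — -53/8
g_11 [RRRRRRRBRBR]  L=[-7,-27/4]  R=[-53/8,-13/2,-6,-5,-4,-3,-2,-1,0]  — -107/16
g_12 [RRRRRRRBRBRB]  L=[-7,-27/4,-107/16]  R=[-53/8,-13/2,-6,-5,-4,-3,-2,-1,0]  — -213/32
g_13 [RRRRRRRBRBRBB]  L=[-7,-27/4,-107/16,-213/32]  R=[-53/8,-13/2,-6,-5,-4,-3,-2,-1,0]  — -425/64
g_14 [RRRRRRRBRBRBBB]  L=[-7,-27/4,-107/16,-213/32,-425/64]  R=[-53/8,-13/2,-6,-5,-4,-3,-2,-1,0]  — -849/128
g_15 [RRRRRRRBRBRBBBB]  L=[-7,-27/4,-107/16,-213/32,-425/64,-849/128]  R=[-53/8,-13/2,-6,-5,-4,-3,-2,-1,0]  — -1697/256

-1697/256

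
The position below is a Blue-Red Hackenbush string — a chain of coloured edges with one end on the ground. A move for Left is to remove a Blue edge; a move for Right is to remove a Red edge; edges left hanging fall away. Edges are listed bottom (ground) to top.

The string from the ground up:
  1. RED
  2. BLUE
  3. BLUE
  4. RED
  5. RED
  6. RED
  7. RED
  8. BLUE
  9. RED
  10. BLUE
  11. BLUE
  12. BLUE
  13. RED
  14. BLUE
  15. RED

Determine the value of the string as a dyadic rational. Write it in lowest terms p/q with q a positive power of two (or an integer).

Build G(s[:k]) for k = 1..15, string s = RED BLUE BLUE RED RED RED RED BLUE RED BLUE BLUE BLUE RED BLUE RED.
edge 1 of 15 (RED): {  | 0 } — -1
edge 2 of 15 (BLUE): { -1 | 0 } — -1/2
edge 3 of 15 (BLUE): { -1; -1/2 | 0 } — -1/4
edge 4 of 15 (RED): { -1; -1/2 | -1/4; 0 } — -3/8
edge 5 of 15 (RED): { -1; -1/2 | -3/8; -1/4; 0 } — -7/16
edge 6 of 15 (RED): { -1; -1/2 | -7/16; -3/8; -1/4; 0 } — -15/32
edge 7 of 15 (RED): { -1; -1/2 | -15/32; -7/16; -3/8; -1/4; 0 } — -31/64
edge 8 of 15 (BLUE): { -1; -1/2; -31/64 | -15/32; -7/16; -3/8; -1/4; 0 } — -61/128
edge 9 of 15 (RED): { -1; -1/2; -31/64 | -61/128; -15/32; -7/16; -3/8; -1/4; 0 } — -123/256
edge 10 of 15 (BLUE): { -1; -1/2; -31/64; -123/256 | -61/128; -15/32; -7/16; -3/8; -1/4; 0 } — -245/512
edge 11 of 15 (BLUE): { -1; -1/2; -31/64; -123/256; -245/512 | -61/128; -15/32; -7/16; -3/8; -1/4; 0 } — -489/1024
edge 12 of 15 (BLUE): { -1; -1/2; -31/64; -123/256; -245/512; -489/1024 | -61/128; -15/32; -7/16; -3/8; -1/4; 0 } — -977/2048
edge 13 of 15 (RED): { -1; -1/2; -31/64; -123/256; -245/512; -489/1024 | -977/2048; -61/128; -15/32; -7/16; -3/8; -1/4; 0 } — -1955/4096
edge 14 of 15 (BLUE): { -1; -1/2; -31/64; -123/256; -245/512; -489/1024; -1955/4096 | -977/2048; -61/128; -15/32; -7/16; -3/8; -1/4; 0 } — -3909/8192
edge 15 of 15 (RED): { -1; -1/2; -31/64; -123/256; -245/512; -489/1024; -1955/4096 | -3909/8192; -977/2048; -61/128; -15/32; -7/16; -3/8; -1/4; 0 } — -7819/16384

-7819/16384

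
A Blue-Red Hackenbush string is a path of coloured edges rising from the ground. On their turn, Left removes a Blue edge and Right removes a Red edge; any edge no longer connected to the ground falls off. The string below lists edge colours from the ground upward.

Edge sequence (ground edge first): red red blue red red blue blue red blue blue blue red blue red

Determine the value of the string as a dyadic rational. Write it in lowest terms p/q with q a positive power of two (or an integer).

Recurse on prefixes of the 14-edge string red red blue red red blue blue red blue blue blue red blue red:
step 1: add red to get r; options L={ none } R={ 0 } ⇒ -1
step 2: add red to get rr; options L={ none } R={ -1 0 } ⇒ -2
step 3: add blue to get rrb; options L={ -2 } R={ -1 0 } ⇒ -3/2
step 4: add red to get rrbr; options L={ -2 } R={ -3/2 -1 0 } ⇒ -7/4
step 5: add red to get rrbrr; options L={ -2 } R={ -7/4 -3/2 -1 0 } ⇒ -15/8
step 6: add blue to get rrbrrb; options L={ -2 -15/8 } R={ -7/4 -3/2 -1 0 } ⇒ -29/16
step 7: add blue to get rrbrrbb; options L={ -2 -15/8 -29/16 } R={ -7/4 -3/2 -1 0 } ⇒ -57/32
step 8: add red to get rrbrrbbr; options L={ -2 -15/8 -29/16 } R={ -57/32 -7/4 -3/2 -1 0 } ⇒ -115/64
step 9: add blue to get rrbrrbbrb; options L={ -2 -15/8 -29/16 -115/64 } R={ -57/32 -7/4 -3/2 -1 0 } ⇒ -229/128
step 10: add blue to get rrbrrbbrbb; options L={ -2 -15/8 -29/16 -115/64 -229/128 } R={ -57/32 -7/4 -3/2 -1 0 } ⇒ -457/256
step 11: add blue to get rrbrrbbrbbb; options L={ -2 -15/8 -29/16 -115/64 -229/128 -457/256 } R={ -57/32 -7/4 -3/2 -1 0 } ⇒ -913/512
step 12: add red to get rrbrrbbrbbbr; options L={ -2 -15/8 -29/16 -115/64 -229/128 -457/256 } R={ -913/512 -57/32 -7/4 -3/2 -1 0 } ⇒ -1827/1024
step 13: add blue to get rrbrrbbrbbbrb; options L={ -2 -15/8 -29/16 -115/64 -229/128 -457/256 -1827/1024 } R={ -913/512 -57/32 -7/4 -3/2 -1 0 } ⇒ -3653/2048
step 14: add red to get rrbrrbbrbbbrbr; options L={ -2 -15/8 -29/16 -115/64 -229/128 -457/256 -1827/1024 } R={ -3653/2048 -913/512 -57/32 -7/4 -3/2 -1 0 } ⇒ -7307/4096

-7307/4096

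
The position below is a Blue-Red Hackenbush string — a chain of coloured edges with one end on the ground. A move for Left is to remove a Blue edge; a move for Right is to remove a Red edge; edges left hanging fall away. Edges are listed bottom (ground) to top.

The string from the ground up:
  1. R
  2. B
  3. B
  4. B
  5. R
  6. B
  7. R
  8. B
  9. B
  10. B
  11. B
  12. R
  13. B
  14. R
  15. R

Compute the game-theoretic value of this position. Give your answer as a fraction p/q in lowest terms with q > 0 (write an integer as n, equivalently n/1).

-2583/16384

Build value(s[:k]) for k = 1..15, string s = R B B B R B R B B B B R B R R.
value(R) = { ∅ | 0 } ⇒ -1
value(RB) = { -1 | 0 } ⇒ -1/2
value(RBB) = { -1 -1/2 | 0 } ⇒ -1/4
value(RBBB) = { -1 -1/2 -1/4 | 0 } ⇒ -1/8
value(RBBBR) = { -1 -1/2 -1/4 | -1/8 0 } ⇒ -3/16
value(RBBBRB) = { -1 -1/2 -1/4 -3/16 | -1/8 0 } ⇒ -5/32
value(RBBBRBR) = { -1 -1/2 -1/4 -3/16 | -5/32 -1/8 0 } ⇒ -11/64
value(RBBBRBRB) = { -1 -1/2 -1/4 -3/16 -11/64 | -5/32 -1/8 0 } ⇒ -21/128
value(RBBBRBRBB) = { -1 -1/2 -1/4 -3/16 -11/64 -21/128 | -5/32 -1/8 0 } ⇒ -41/256
value(RBBBRBRBBB) = { -1 -1/2 -1/4 -3/16 -11/64 -21/128 -41/256 | -5/32 -1/8 0 } ⇒ -81/512
value(RBBBRBRBBBB) = { -1 -1/2 -1/4 -3/16 -11/64 -21/128 -41/256 -81/512 | -5/32 -1/8 0 } ⇒ -161/1024
value(RBBBRBRBBBBR) = { -1 -1/2 -1/4 -3/16 -11/64 -21/128 -41/256 -81/512 | -161/1024 -5/32 -1/8 0 } ⇒ -323/2048
value(RBBBRBRBBBBRB) = { -1 -1/2 -1/4 -3/16 -11/64 -21/128 -41/256 -81/512 -323/2048 | -161/1024 -5/32 -1/8 0 } ⇒ -645/4096
value(RBBBRBRBBBBRBR) = { -1 -1/2 -1/4 -3/16 -11/64 -21/128 -41/256 -81/512 -323/2048 | -645/4096 -161/1024 -5/32 -1/8 0 } ⇒ -1291/8192
value(RBBBRBRBBBBRBRR) = { -1 -1/2 -1/4 -3/16 -11/64 -21/128 -41/256 -81/512 -323/2048 | -1291/8192 -645/4096 -161/1024 -5/32 -1/8 0 } ⇒ -2583/16384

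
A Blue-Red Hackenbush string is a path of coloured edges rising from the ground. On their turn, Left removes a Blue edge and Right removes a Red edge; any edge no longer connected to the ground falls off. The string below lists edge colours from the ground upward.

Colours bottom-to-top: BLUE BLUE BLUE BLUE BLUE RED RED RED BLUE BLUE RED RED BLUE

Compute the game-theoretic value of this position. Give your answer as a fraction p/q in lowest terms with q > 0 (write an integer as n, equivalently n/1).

edge 1 of 13 (BLUE): { 0 | (no moves) } = 1
edge 2 of 13 (BLUE): { 0 1 | (no moves) } = 2
edge 3 of 13 (BLUE): { 0 1 2 | (no moves) } = 3
edge 4 of 13 (BLUE): { 0 1 2 3 | (no moves) } = 4
edge 5 of 13 (BLUE): { 0 1 2 3 4 | (no moves) } = 5
edge 6 of 13 (RED): { 0 1 2 3 4 | 5 } = 9/2
edge 7 of 13 (RED): { 0 1 2 3 4 | 9/2 5 } = 17/4
edge 8 of 13 (RED): { 0 1 2 3 4 | 17/4 9/2 5 } = 33/8
edge 9 of 13 (BLUE): { 0 1 2 3 4 33/8 | 17/4 9/2 5 } = 67/16
edge 10 of 13 (BLUE): { 0 1 2 3 4 33/8 67/16 | 17/4 9/2 5 } = 135/32
edge 11 of 13 (RED): { 0 1 2 3 4 33/8 67/16 | 135/32 17/4 9/2 5 } = 269/64
edge 12 of 13 (RED): { 0 1 2 3 4 33/8 67/16 | 269/64 135/32 17/4 9/2 5 } = 537/128
edge 13 of 13 (BLUE): { 0 1 2 3 4 33/8 67/16 537/128 | 269/64 135/32 17/4 9/2 5 } = 1075/256

1075/256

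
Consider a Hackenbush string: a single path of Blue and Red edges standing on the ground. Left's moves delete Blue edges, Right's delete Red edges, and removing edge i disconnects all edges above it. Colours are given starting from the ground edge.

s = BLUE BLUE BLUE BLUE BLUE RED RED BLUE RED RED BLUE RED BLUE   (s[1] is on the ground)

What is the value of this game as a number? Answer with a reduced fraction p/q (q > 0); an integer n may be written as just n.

1 of 13 · B · max L 0 · min R +∞ -> 1
2 of 13 · BB · max L 1 · min R +∞ -> 2
3 of 13 · BBB · max L 2 · min R +∞ -> 3
4 of 13 · BBBB · max L 3 · min R +∞ -> 4
5 of 13 · BBBBB · max L 4 · min R +∞ -> 5
6 of 13 · BBBBBR · max L 4 · min R 5 -> 9/2
7 of 13 · BBBBBRR · max L 4 · min R 9/2 -> 17/4
8 of 13 · BBBBBRRB · max L 17/4 · min R 9/2 -> 35/8
9 of 13 · BBBBBRRBR · max L 17/4 · min R 35/8 -> 69/16
10 of 13 · BBBBBRRBRR · max L 17/4 · min R 69/16 -> 137/32
11 of 13 · BBBBBRRBRRB · max L 137/32 · min R 69/16 -> 275/64
12 of 13 · BBBBBRRBRRBR · max L 137/32 · min R 275/64 -> 549/128
13 of 13 · BBBBBRRBRRBRB · max L 549/128 · min R 275/64 -> 1099/256

1099/256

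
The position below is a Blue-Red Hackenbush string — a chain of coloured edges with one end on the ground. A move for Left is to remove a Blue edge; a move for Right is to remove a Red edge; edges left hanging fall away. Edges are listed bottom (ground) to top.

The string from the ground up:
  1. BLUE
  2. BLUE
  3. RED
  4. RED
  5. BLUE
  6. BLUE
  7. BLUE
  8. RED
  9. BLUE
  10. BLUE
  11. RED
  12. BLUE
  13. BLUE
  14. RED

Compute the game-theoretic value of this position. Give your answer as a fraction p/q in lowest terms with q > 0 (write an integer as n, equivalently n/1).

Recurse on prefixes of the 14-edge string BLUE BLUE RED RED BLUE BLUE BLUE RED BLUE BLUE RED BLUE BLUE RED:
g_1 [B]  L=[0]  R=[]  -> 1
g_2 [BB]  L=[0,1]  R=[]  -> 2
g_3 [BBR]  L=[0,1]  R=[2]  -> 3/2
g_4 [BBRR]  L=[0,1]  R=[3/2,2]  -> 5/4
g_5 [BBRRB]  L=[0,1,5/4]  R=[3/2,2]  -> 11/8
g_6 [BBRRBB]  L=[0,1,5/4,11/8]  R=[3/2,2]  -> 23/16
g_7 [BBRRBBB]  L=[0,1,5/4,11/8,23/16]  R=[3/2,2]  -> 47/32
g_8 [BBRRBBBR]  L=[0,1,5/4,11/8,23/16]  R=[47/32,3/2,2]  -> 93/64
g_9 [BBRRBBBRB]  L=[0,1,5/4,11/8,23/16,93/64]  R=[47/32,3/2,2]  -> 187/128
g_10 [BBRRBBBRBB]  L=[0,1,5/4,11/8,23/16,93/64,187/128]  R=[47/32,3/2,2]  -> 375/256
g_11 [BBRRBBBRBBR]  L=[0,1,5/4,11/8,23/16,93/64,187/128]  R=[375/256,47/32,3/2,2]  -> 749/512
g_12 [BBRRBBBRBBRB]  L=[0,1,5/4,11/8,23/16,93/64,187/128,749/512]  R=[375/256,47/32,3/2,2]  -> 1499/1024
g_13 [BBRRBBBRBBRBB]  L=[0,1,5/4,11/8,23/16,93/64,187/128,749/512,1499/1024]  R=[375/256,47/32,3/2,2]  -> 2999/2048
g_14 [BBRRBBBRBBRBBR]  L=[0,1,5/4,11/8,23/16,93/64,187/128,749/512,1499/1024]  R=[2999/2048,375/256,47/32,3/2,2]  -> 5997/4096

5997/4096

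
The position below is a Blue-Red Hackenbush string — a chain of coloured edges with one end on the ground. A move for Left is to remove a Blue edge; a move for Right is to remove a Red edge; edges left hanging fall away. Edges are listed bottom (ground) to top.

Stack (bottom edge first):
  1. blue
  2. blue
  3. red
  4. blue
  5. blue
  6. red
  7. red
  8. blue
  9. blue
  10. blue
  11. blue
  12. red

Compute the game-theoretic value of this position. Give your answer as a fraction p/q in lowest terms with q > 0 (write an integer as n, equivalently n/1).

val_1 [b]  L=[0]  R=[·]  => 1
val_2 [bb]  L=[0,1]  R=[·]  => 2
val_3 [bbr]  L=[0,1]  R=[2]  => 3/2
val_4 [bbrb]  L=[0,1,3/2]  R=[2]  => 7/4
val_5 [bbrbb]  L=[0,1,3/2,7/4]  R=[2]  => 15/8
val_6 [bbrbbr]  L=[0,1,3/2,7/4]  R=[15/8,2]  => 29/16
val_7 [bbrbbrr]  L=[0,1,3/2,7/4]  R=[29/16,15/8,2]  => 57/32
val_8 [bbrbbrrb]  L=[0,1,3/2,7/4,57/32]  R=[29/16,15/8,2]  => 115/64
val_9 [bbrbbrrbb]  L=[0,1,3/2,7/4,57/32,115/64]  R=[29/16,15/8,2]  => 231/128
val_10 [bbrbbrrbbb]  L=[0,1,3/2,7/4,57/32,115/64,231/128]  R=[29/16,15/8,2]  => 463/256
val_11 [bbrbbrrbbbb]  L=[0,1,3/2,7/4,57/32,115/64,231/128,463/256]  R=[29/16,15/8,2]  => 927/512
val_12 [bbrbbrrbbbbr]  L=[0,1,3/2,7/4,57/32,115/64,231/128,463/256]  R=[927/512,29/16,15/8,2]  => 1853/1024

1853/1024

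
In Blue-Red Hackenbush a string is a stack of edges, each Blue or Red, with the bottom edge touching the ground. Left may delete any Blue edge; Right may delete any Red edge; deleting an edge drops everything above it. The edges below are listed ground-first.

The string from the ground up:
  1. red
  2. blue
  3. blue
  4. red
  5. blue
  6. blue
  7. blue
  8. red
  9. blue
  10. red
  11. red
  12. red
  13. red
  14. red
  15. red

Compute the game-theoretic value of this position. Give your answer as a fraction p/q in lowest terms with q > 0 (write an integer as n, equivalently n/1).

Prefix values for red blue blue red blue blue blue red blue red red red red red red via {L|R} + simplicity:
r: Left { none }, Right { 0 } so simplest -1
rb: Left { -1 }, Right { 0 } so simplest -1/2
rbb: Left { -1, -1/2 }, Right { 0 } so simplest -1/4
rbbr: Left { -1, -1/2 }, Right { -1/4, 0 } so simplest -3/8
rbbrb: Left { -1, -1/2, -3/8 }, Right { -1/4, 0 } so simplest -5/16
rbbrbb: Left { -1, -1/2, -3/8, -5/16 }, Right { -1/4, 0 } so simplest -9/32
rbbrbbb: Left { -1, -1/2, -3/8, -5/16, -9/32 }, Right { -1/4, 0 } so simplest -17/64
rbbrbbbr: Left { -1, -1/2, -3/8, -5/16, -9/32 }, Right { -17/64, -1/4, 0 } so simplest -35/128
rbbrbbbrb: Left { -1, -1/2, -3/8, -5/16, -9/32, -35/128 }, Right { -17/64, -1/4, 0 } so simplest -69/256
rbbrbbbrbr: Left { -1, -1/2, -3/8, -5/16, -9/32, -35/128 }, Right { -69/256, -17/64, -1/4, 0 } so simplest -139/512
rbbrbbbrbrr: Left { -1, -1/2, -3/8, -5/16, -9/32, -35/128 }, Right { -139/512, -69/256, -17/64, -1/4, 0 } so simplest -279/1024
rbbrbbbrbrrr: Left { -1, -1/2, -3/8, -5/16, -9/32, -35/128 }, Right { -279/1024, -139/512, -69/256, -17/64, -1/4, 0 } so simplest -559/2048
rbbrbbbrbrrrr: Left { -1, -1/2, -3/8, -5/16, -9/32, -35/128 }, Right { -559/2048, -279/1024, -139/512, -69/256, -17/64, -1/4, 0 } so simplest -1119/4096
rbbrbbbrbrrrrr: Left { -1, -1/2, -3/8, -5/16, -9/32, -35/128 }, Right { -1119/4096, -559/2048, -279/1024, -139/512, -69/256, -17/64, -1/4, 0 } so simplest -2239/8192
rbbrbbbrbrrrrrr: Left { -1, -1/2, -3/8, -5/16, -9/32, -35/128 }, Right { -2239/8192, -1119/4096, -559/2048, -279/1024, -139/512, -69/256, -17/64, -1/4, 0 } so simplest -4479/16384

-4479/16384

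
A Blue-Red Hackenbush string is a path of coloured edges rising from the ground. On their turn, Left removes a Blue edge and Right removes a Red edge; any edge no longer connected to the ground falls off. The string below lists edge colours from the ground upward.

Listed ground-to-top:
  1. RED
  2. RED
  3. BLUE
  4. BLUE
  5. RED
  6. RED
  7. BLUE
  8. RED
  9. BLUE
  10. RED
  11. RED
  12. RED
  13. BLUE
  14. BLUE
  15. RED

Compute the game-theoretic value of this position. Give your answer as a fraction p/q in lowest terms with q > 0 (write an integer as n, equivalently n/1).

Prefix values for RED RED BLUE BLUE RED RED BLUE RED BLUE RED RED RED BLUE BLUE RED via {L|R} + simplicity:
step 1: add RED to get R; options L={ — } R={ 0 } gives -1
step 2: add RED to get RR; options L={ — } R={ -1, 0 } gives -2
step 3: add BLUE to get RRB; options L={ -2 } R={ -1, 0 } gives -3/2
step 4: add BLUE to get RRBB; options L={ -2, -3/2 } R={ -1, 0 } gives -5/4
step 5: add RED to get RRBBR; options L={ -2, -3/2 } R={ -5/4, -1, 0 } gives -11/8
step 6: add RED to get RRBBRR; options L={ -2, -3/2 } R={ -11/8, -5/4, -1, 0 } gives -23/16
step 7: add BLUE to get RRBBRRB; options L={ -2, -3/2, -23/16 } R={ -11/8, -5/4, -1, 0 } gives -45/32
step 8: add RED to get RRBBRRBR; options L={ -2, -3/2, -23/16 } R={ -45/32, -11/8, -5/4, -1, 0 } gives -91/64
step 9: add BLUE to get RRBBRRBRB; options L={ -2, -3/2, -23/16, -91/64 } R={ -45/32, -11/8, -5/4, -1, 0 } gives -181/128
step 10: add RED to get RRBBRRBRBR; options L={ -2, -3/2, -23/16, -91/64 } R={ -181/128, -45/32, -11/8, -5/4, -1, 0 } gives -363/256
step 11: add RED to get RRBBRRBRBRR; options L={ -2, -3/2, -23/16, -91/64 } R={ -363/256, -181/128, -45/32, -11/8, -5/4, -1, 0 } gives -727/512
step 12: add RED to get RRBBRRBRBRRR; options L={ -2, -3/2, -23/16, -91/64 } R={ -727/512, -363/256, -181/128, -45/32, -11/8, -5/4, -1, 0 } gives -1455/1024
step 13: add BLUE to get RRBBRRBRBRRRB; options L={ -2, -3/2, -23/16, -91/64, -1455/1024 } R={ -727/512, -363/256, -181/128, -45/32, -11/8, -5/4, -1, 0 } gives -2909/2048
step 14: add BLUE to get RRBBRRBRBRRRBB; options L={ -2, -3/2, -23/16, -91/64, -1455/1024, -2909/2048 } R={ -727/512, -363/256, -181/128, -45/32, -11/8, -5/4, -1, 0 } gives -5817/4096
step 15: add RED to get RRBBRRBRBRRRBBR; options L={ -2, -3/2, -23/16, -91/64, -1455/1024, -2909/2048 } R={ -5817/4096, -727/512, -363/256, -181/128, -45/32, -11/8, -5/4, -1, 0 } gives -11635/8192

-11635/8192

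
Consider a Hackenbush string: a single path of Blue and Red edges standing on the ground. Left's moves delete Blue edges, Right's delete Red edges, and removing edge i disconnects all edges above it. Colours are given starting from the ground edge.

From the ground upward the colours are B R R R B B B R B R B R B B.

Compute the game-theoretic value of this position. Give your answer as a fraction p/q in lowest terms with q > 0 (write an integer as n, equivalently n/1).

1879/8192

Recurse on prefixes of the 14-edge string B R R R B B B R B R B R B B:
edge 1 of 14 (B): { 0 |  } so 1
edge 2 of 14 (R): { 0 | 1 } so 1/2
edge 3 of 14 (R): { 0 | 1/2 1 } so 1/4
edge 4 of 14 (R): { 0 | 1/4 1/2 1 } so 1/8
edge 5 of 14 (B): { 0 1/8 | 1/4 1/2 1 } so 3/16
edge 6 of 14 (B): { 0 1/8 3/16 | 1/4 1/2 1 } so 7/32
edge 7 of 14 (B): { 0 1/8 3/16 7/32 | 1/4 1/2 1 } so 15/64
edge 8 of 14 (R): { 0 1/8 3/16 7/32 | 15/64 1/4 1/2 1 } so 29/128
edge 9 of 14 (B): { 0 1/8 3/16 7/32 29/128 | 15/64 1/4 1/2 1 } so 59/256
edge 10 of 14 (R): { 0 1/8 3/16 7/32 29/128 | 59/256 15/64 1/4 1/2 1 } so 117/512
edge 11 of 14 (B): { 0 1/8 3/16 7/32 29/128 117/512 | 59/256 15/64 1/4 1/2 1 } so 235/1024
edge 12 of 14 (R): { 0 1/8 3/16 7/32 29/128 117/512 | 235/1024 59/256 15/64 1/4 1/2 1 } so 469/2048
edge 13 of 14 (B): { 0 1/8 3/16 7/32 29/128 117/512 469/2048 | 235/1024 59/256 15/64 1/4 1/2 1 } so 939/4096
edge 14 of 14 (B): { 0 1/8 3/16 7/32 29/128 117/512 469/2048 939/4096 | 235/1024 59/256 15/64 1/4 1/2 1 } so 1879/8192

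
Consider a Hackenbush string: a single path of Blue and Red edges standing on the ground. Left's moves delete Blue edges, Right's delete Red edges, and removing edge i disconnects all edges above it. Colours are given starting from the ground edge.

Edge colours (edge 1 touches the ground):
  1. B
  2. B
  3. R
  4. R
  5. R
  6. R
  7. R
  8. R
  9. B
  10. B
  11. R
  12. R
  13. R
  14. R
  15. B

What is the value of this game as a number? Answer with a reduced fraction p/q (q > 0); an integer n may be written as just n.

Prefix values for B B R R R R R R B B R R R R B via {L|R} + simplicity:
val(B) = { 0 | ∅ } -> 1
val(BB) = { 0 1 | ∅ } -> 2
val(BBR) = { 0 1 | 2 } -> 3/2
val(BBRR) = { 0 1 | 3/2 2 } -> 5/4
val(BBRRR) = { 0 1 | 5/4 3/2 2 } -> 9/8
val(BBRRRR) = { 0 1 | 9/8 5/4 3/2 2 } -> 17/16
val(BBRRRRR) = { 0 1 | 17/16 9/8 5/4 3/2 2 } -> 33/32
val(BBRRRRRR) = { 0 1 | 33/32 17/16 9/8 5/4 3/2 2 } -> 65/64
val(BBRRRRRRB) = { 0 1 65/64 | 33/32 17/16 9/8 5/4 3/2 2 } -> 131/128
val(BBRRRRRRBB) = { 0 1 65/64 131/128 | 33/32 17/16 9/8 5/4 3/2 2 } -> 263/256
val(BBRRRRRRBBR) = { 0 1 65/64 131/128 | 263/256 33/32 17/16 9/8 5/4 3/2 2 } -> 525/512
val(BBRRRRRRBBRR) = { 0 1 65/64 131/128 | 525/512 263/256 33/32 17/16 9/8 5/4 3/2 2 } -> 1049/1024
val(BBRRRRRRBBRRR) = { 0 1 65/64 131/128 | 1049/1024 525/512 263/256 33/32 17/16 9/8 5/4 3/2 2 } -> 2097/2048
val(BBRRRRRRBBRRRR) = { 0 1 65/64 131/128 | 2097/2048 1049/1024 525/512 263/256 33/32 17/16 9/8 5/4 3/2 2 } -> 4193/4096
val(BBRRRRRRBBRRRRB) = { 0 1 65/64 131/128 4193/4096 | 2097/2048 1049/1024 525/512 263/256 33/32 17/16 9/8 5/4 3/2 2 } -> 8387/8192

8387/8192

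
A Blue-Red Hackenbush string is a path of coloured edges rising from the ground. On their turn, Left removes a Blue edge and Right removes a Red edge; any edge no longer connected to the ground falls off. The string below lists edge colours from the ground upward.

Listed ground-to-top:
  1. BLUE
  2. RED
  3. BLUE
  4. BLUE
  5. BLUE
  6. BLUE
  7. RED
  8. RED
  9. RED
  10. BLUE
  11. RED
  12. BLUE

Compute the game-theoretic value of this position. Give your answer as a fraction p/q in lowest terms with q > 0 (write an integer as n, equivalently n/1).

1931/2048

edge 1 of 12 (BLUE): { 0 | none } so 1
edge 2 of 12 (RED): { 0 | 1 } so 1/2
edge 3 of 12 (BLUE): { 0 1/2 | 1 } so 3/4
edge 4 of 12 (BLUE): { 0 1/2 3/4 | 1 } so 7/8
edge 5 of 12 (BLUE): { 0 1/2 3/4 7/8 | 1 } so 15/16
edge 6 of 12 (BLUE): { 0 1/2 3/4 7/8 15/16 | 1 } so 31/32
edge 7 of 12 (RED): { 0 1/2 3/4 7/8 15/16 | 31/32 1 } so 61/64
edge 8 of 12 (RED): { 0 1/2 3/4 7/8 15/16 | 61/64 31/32 1 } so 121/128
edge 9 of 12 (RED): { 0 1/2 3/4 7/8 15/16 | 121/128 61/64 31/32 1 } so 241/256
edge 10 of 12 (BLUE): { 0 1/2 3/4 7/8 15/16 241/256 | 121/128 61/64 31/32 1 } so 483/512
edge 11 of 12 (RED): { 0 1/2 3/4 7/8 15/16 241/256 | 483/512 121/128 61/64 31/32 1 } so 965/1024
edge 12 of 12 (BLUE): { 0 1/2 3/4 7/8 15/16 241/256 965/1024 | 483/512 121/128 61/64 31/32 1 } so 1931/2048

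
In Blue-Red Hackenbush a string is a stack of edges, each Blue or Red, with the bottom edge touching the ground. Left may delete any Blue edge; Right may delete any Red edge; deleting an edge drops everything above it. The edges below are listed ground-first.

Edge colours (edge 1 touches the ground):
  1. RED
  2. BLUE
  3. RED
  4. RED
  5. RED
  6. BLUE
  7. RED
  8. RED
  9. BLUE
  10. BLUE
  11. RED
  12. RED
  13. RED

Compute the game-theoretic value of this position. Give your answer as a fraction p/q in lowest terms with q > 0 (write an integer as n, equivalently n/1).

Prefix values for RED BLUE RED RED RED BLUE RED RED BLUE BLUE RED RED RED via {L|R} + simplicity:
step 1: add RED to get R; options L={ none } R={ 0 } — -1
step 2: add BLUE to get RB; options L={ -1 } R={ 0 } — -1/2
step 3: add RED to get RBR; options L={ -1 } R={ -1/2 0 } — -3/4
step 4: add RED to get RBRR; options L={ -1 } R={ -3/4 -1/2 0 } — -7/8
step 5: add RED to get RBRRR; options L={ -1 } R={ -7/8 -3/4 -1/2 0 } — -15/16
step 6: add BLUE to get RBRRRB; options L={ -1 -15/16 } R={ -7/8 -3/4 -1/2 0 } — -29/32
step 7: add RED to get RBRRRBR; options L={ -1 -15/16 } R={ -29/32 -7/8 -3/4 -1/2 0 } — -59/64
step 8: add RED to get RBRRRBRR; options L={ -1 -15/16 } R={ -59/64 -29/32 -7/8 -3/4 -1/2 0 } — -119/128
step 9: add BLUE to get RBRRRBRRB; options L={ -1 -15/16 -119/128 } R={ -59/64 -29/32 -7/8 -3/4 -1/2 0 } — -237/256
step 10: add BLUE to get RBRRRBRRBB; options L={ -1 -15/16 -119/128 -237/256 } R={ -59/64 -29/32 -7/8 -3/4 -1/2 0 } — -473/512
step 11: add RED to get RBRRRBRRBBR; options L={ -1 -15/16 -119/128 -237/256 } R={ -473/512 -59/64 -29/32 -7/8 -3/4 -1/2 0 } — -947/1024
step 12: add RED to get RBRRRBRRBBRR; options L={ -1 -15/16 -119/128 -237/256 } R={ -947/1024 -473/512 -59/64 -29/32 -7/8 -3/4 -1/2 0 } — -1895/2048
step 13: add RED to get RBRRRBRRBBRRR; options L={ -1 -15/16 -119/128 -237/256 } R={ -1895/2048 -947/1024 -473/512 -59/64 -29/32 -7/8 -3/4 -1/2 0 } — -3791/4096

-3791/4096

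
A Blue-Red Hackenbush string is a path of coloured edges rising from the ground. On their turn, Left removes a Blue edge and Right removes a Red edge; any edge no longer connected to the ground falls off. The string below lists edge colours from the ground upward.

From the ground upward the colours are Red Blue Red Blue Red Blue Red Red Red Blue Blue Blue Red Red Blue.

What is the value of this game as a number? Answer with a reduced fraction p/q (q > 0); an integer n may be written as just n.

-11149/16384

1 of 15 · R · max L −∞ · min R 0 — -1
2 of 15 · RB · max L -1 · min R 0 — -1/2
3 of 15 · RBR · max L -1 · min R -1/2 — -3/4
4 of 15 · RBRB · max L -3/4 · min R -1/2 — -5/8
5 of 15 · RBRBR · max L -3/4 · min R -5/8 — -11/16
6 of 15 · RBRBRB · max L -11/16 · min R -5/8 — -21/32
7 of 15 · RBRBRBR · max L -11/16 · min R -21/32 — -43/64
8 of 15 · RBRBRBRR · max L -11/16 · min R -43/64 — -87/128
9 of 15 · RBRBRBRRR · max L -11/16 · min R -87/128 — -175/256
10 of 15 · RBRBRBRRRB · max L -175/256 · min R -87/128 — -349/512
11 of 15 · RBRBRBRRRBB · max L -349/512 · min R -87/128 — -697/1024
12 of 15 · RBRBRBRRRBBB · max L -697/1024 · min R -87/128 — -1393/2048
13 of 15 · RBRBRBRRRBBBR · max L -697/1024 · min R -1393/2048 — -2787/4096
14 of 15 · RBRBRBRRRBBBRR · max L -697/1024 · min R -2787/4096 — -5575/8192
15 of 15 · RBRBRBRRRBBBRRB · max L -5575/8192 · min R -2787/4096 — -11149/16384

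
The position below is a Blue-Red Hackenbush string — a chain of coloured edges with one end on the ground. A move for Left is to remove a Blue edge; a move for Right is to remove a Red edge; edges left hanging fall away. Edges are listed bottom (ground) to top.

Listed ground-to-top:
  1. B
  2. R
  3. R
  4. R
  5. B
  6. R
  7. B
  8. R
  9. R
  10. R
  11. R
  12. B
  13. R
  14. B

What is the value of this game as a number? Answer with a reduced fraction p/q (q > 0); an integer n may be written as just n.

1291/8192

step 1: add B to get B; options L={ 0 } R={ — } = 1
step 2: add R to get BR; options L={ 0 } R={ 1 } = 1/2
step 3: add R to get BRR; options L={ 0 } R={ 1/2,1 } = 1/4
step 4: add R to get BRRR; options L={ 0 } R={ 1/4,1/2,1 } = 1/8
step 5: add B to get BRRRB; options L={ 0,1/8 } R={ 1/4,1/2,1 } = 3/16
step 6: add R to get BRRRBR; options L={ 0,1/8 } R={ 3/16,1/4,1/2,1 } = 5/32
step 7: add B to get BRRRBRB; options L={ 0,1/8,5/32 } R={ 3/16,1/4,1/2,1 } = 11/64
step 8: add R to get BRRRBRBR; options L={ 0,1/8,5/32 } R={ 11/64,3/16,1/4,1/2,1 } = 21/128
step 9: add R to get BRRRBRBRR; options L={ 0,1/8,5/32 } R={ 21/128,11/64,3/16,1/4,1/2,1 } = 41/256
step 10: add R to get BRRRBRBRRR; options L={ 0,1/8,5/32 } R={ 41/256,21/128,11/64,3/16,1/4,1/2,1 } = 81/512
step 11: add R to get BRRRBRBRRRR; options L={ 0,1/8,5/32 } R={ 81/512,41/256,21/128,11/64,3/16,1/4,1/2,1 } = 161/1024
step 12: add B to get BRRRBRBRRRRB; options L={ 0,1/8,5/32,161/1024 } R={ 81/512,41/256,21/128,11/64,3/16,1/4,1/2,1 } = 323/2048
step 13: add R to get BRRRBRBRRRRBR; options L={ 0,1/8,5/32,161/1024 } R={ 323/2048,81/512,41/256,21/128,11/64,3/16,1/4,1/2,1 } = 645/4096
step 14: add B to get BRRRBRBRRRRBRB; options L={ 0,1/8,5/32,161/1024,645/4096 } R={ 323/2048,81/512,41/256,21/128,11/64,3/16,1/4,1/2,1 } = 1291/8192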